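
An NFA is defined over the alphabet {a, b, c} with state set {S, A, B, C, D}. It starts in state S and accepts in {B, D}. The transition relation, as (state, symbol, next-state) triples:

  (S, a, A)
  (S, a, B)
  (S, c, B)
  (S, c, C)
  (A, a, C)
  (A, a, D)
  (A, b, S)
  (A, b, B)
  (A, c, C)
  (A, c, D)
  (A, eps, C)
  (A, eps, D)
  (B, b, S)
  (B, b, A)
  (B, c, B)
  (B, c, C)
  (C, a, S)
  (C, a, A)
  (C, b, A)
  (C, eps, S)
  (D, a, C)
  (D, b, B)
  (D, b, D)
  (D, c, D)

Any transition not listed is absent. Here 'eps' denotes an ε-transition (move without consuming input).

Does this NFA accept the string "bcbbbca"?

No

Start in {S}.
Read 'b': {S} → ∅.
The set is empty and remains empty for the remaining 6 symbols.
The final set ∅ contains no accepting state.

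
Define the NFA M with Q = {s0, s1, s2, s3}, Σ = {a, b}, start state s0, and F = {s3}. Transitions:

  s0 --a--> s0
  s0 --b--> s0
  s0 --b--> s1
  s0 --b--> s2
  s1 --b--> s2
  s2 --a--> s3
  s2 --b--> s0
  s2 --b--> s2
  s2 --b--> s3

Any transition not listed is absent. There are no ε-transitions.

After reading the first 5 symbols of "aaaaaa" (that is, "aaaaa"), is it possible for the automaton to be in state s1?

Start in {s0}.
Read 'a': {s0} → {s0}.
Read 'a': {s0} → {s0}.
Read 'a': {s0} → {s0}.
Read 'a': {s0} → {s0}.
Read 'a': {s0} → {s0}.
State s1 is not in {s0}.

No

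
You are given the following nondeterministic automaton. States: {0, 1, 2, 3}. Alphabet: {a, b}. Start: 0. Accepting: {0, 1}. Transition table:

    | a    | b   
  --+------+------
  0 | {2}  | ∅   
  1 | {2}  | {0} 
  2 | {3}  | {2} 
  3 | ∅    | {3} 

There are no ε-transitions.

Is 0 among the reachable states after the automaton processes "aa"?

Start in {0}.
Read 'a': 0→{2}; now {2}.
Read 'a': 2→{3}; now {3}.
State 0 is not in {3}.

No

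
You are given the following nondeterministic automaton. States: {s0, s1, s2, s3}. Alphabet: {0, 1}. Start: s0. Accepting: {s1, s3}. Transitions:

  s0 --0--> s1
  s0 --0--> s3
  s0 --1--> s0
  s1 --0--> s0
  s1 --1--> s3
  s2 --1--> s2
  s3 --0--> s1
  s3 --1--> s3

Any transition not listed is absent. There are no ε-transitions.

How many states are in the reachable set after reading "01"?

Start in {s0}.
Read '0': {s0} → {s1, s3}.
Read '1': {s1, s3} → {s3}.
That set has 1 state.

1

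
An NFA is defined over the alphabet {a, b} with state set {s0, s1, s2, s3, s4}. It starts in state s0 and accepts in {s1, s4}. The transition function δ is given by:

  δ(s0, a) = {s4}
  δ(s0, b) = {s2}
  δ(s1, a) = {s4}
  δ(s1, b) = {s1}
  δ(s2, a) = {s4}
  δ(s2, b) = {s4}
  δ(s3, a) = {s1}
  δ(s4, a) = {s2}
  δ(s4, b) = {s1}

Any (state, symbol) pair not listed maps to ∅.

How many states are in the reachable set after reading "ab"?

Start in {s0}.
Read 'a': s0→{s4}; now {s4}.
Read 'b': s4→{s1}; now {s1}.
That set has 1 state.

1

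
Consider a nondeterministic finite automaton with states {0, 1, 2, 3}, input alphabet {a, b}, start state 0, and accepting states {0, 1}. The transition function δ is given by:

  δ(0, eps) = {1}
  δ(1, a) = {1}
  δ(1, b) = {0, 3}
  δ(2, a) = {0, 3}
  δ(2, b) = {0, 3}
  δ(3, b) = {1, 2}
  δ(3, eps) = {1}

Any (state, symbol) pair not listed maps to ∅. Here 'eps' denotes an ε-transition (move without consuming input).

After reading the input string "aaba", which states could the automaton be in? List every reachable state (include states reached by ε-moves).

{1}

Start: ε-closure({0}) = {0, 1}.
Read 'a': 0→∅, 1→{1}; now {1}.
Read 'a': 1→{1}; now {1}.
Read 'b': 1→{0, 3}; union {0, 3}; ε-closure = {0, 1, 3}.
Read 'a': 0→∅, 1→{1}, 3→∅; now {1}.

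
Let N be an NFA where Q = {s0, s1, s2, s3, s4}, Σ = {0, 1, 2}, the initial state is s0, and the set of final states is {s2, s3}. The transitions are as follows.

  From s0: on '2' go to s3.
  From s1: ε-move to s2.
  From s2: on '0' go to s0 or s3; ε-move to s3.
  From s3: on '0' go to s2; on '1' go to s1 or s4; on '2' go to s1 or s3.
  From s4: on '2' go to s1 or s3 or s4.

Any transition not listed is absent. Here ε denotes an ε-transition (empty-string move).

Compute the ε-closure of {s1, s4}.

Begin with {s1, s4}.
ε-move s1 → s2; add s2.
ε-move s2 → s3; add s3.

{s1, s2, s3, s4}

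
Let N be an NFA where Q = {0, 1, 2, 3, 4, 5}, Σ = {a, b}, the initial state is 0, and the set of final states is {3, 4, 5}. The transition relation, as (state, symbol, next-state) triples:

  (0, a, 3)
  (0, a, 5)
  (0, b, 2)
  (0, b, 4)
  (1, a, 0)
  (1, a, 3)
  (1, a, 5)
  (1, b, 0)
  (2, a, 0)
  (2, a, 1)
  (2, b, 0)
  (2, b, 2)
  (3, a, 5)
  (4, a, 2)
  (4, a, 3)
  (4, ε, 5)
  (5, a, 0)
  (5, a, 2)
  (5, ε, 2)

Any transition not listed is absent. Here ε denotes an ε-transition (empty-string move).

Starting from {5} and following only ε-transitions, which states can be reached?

Begin with {5}.
ε-move 5 → 2; add 2.

{2, 5}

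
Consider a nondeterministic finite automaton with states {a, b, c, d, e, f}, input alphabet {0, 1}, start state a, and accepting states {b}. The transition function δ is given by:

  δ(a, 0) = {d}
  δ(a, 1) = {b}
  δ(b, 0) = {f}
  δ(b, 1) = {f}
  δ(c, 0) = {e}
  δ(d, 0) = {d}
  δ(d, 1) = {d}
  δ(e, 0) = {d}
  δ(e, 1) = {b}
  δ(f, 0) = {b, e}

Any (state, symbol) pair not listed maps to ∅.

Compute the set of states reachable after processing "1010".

∅

Start in {a}.
Read '1': a→{b}; now {b}.
Read '0': b→{f}; now {f}.
Read '1': f→∅; now ∅.
The set is empty and remains empty for the remaining 1 symbol.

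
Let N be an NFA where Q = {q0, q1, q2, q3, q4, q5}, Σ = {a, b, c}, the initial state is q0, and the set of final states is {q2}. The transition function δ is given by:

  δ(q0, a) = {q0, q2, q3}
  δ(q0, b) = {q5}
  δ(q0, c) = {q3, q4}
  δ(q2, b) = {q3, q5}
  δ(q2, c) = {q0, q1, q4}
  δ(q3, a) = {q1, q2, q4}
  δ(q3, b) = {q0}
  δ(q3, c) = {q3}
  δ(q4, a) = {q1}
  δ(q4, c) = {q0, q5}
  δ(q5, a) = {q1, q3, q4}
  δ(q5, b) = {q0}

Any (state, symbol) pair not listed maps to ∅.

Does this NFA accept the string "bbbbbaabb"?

Start in {q0}.
Read 'b': q0→{q5}; now {q5}.
Read 'b': q5→{q0}; now {q0}.
Read 'b': q0→{q5}; now {q5}.
Read 'b': q5→{q0}; now {q0}.
Read 'b': q0→{q5}; now {q5}.
Read 'a': q5→{q1, q3, q4}; now {q1, q3, q4}.
Read 'a': q1→∅, q3→{q1, q2, q4}, q4→{q1}; now {q1, q2, q4}.
Read 'b': q1→∅, q2→{q3, q5}, q4→∅; now {q3, q5}.
Read 'b': q3→{q0}, q5→{q0}; now {q0}.
The final set {q0} contains no accepting state.

No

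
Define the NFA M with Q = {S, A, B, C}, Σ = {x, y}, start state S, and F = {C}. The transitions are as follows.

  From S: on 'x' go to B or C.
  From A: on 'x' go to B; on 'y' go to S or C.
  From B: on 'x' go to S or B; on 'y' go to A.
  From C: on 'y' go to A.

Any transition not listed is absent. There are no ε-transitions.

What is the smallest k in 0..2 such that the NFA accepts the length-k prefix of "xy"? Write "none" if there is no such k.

Start in {S}.
Read 'x': {S} → {B, C}.
None of the earlier sets intersect F, but {B, C} does.

1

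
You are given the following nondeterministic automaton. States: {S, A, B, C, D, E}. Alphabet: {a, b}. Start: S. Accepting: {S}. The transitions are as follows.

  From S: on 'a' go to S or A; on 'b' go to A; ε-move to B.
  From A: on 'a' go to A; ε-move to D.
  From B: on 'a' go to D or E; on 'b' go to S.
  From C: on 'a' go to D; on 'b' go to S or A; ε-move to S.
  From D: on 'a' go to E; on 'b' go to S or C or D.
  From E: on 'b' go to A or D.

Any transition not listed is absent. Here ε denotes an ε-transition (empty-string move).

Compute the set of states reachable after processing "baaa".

{S, A, B, D, E}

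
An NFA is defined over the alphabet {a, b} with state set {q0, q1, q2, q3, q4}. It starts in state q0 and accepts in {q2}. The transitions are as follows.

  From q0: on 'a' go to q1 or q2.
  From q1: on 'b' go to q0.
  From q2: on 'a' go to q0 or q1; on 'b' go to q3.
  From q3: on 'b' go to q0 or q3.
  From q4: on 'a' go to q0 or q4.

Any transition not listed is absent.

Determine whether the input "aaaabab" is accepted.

No

Start in {q0}.
Read 'a': q0→{q1, q2}; now {q1, q2}.
Read 'a': q1→∅, q2→{q0, q1}; now {q0, q1}.
Read 'a': q0→{q1, q2}, q1→∅; now {q1, q2}.
Read 'a': q1→∅, q2→{q0, q1}; now {q0, q1}.
Read 'b': q0→∅, q1→{q0}; now {q0}.
Read 'a': q0→{q1, q2}; now {q1, q2}.
Read 'b': q1→{q0}, q2→{q3}; now {q0, q3}.
The final set {q0, q3} contains no accepting state.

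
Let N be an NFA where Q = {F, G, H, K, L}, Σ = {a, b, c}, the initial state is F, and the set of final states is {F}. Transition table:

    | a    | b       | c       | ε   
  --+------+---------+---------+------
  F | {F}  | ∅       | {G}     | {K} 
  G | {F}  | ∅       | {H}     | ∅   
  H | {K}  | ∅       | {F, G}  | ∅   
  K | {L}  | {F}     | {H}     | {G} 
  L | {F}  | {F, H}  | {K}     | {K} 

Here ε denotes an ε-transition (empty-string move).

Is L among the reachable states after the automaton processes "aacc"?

Start: ε-closure({F}) = {F, G, K}.
Read 'a': F→{F}, G→{F}, K→{L}; union {F, L}; ε-closure = {F, G, K, L}.
Read 'a': F→{F}, G→{F}, K→{L}, L→{F}; union {F, L}; ε-closure = {F, G, K, L}.
Read 'c': F→{G}, G→{H}, K→{H}, L→{K}; now {G, H, K}.
Read 'c': G→{H}, H→{F, G}, K→{H}; union {F, G, H}; ε-closure = {F, G, H, K}.
State L is not in {F, G, H, K}.

No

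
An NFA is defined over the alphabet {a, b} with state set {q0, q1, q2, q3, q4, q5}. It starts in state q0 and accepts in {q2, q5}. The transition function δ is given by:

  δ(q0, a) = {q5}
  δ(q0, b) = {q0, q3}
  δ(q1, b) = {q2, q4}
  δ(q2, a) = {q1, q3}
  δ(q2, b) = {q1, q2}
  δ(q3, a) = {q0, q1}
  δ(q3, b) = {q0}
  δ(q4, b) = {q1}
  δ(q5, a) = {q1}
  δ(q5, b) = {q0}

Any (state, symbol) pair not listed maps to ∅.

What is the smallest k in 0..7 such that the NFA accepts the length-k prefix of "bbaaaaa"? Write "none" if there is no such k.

3

Start in {q0}.
Read 'b': q0→{q0, q3}; now {q0, q3}.
Read 'b': q0→{q0, q3}, q3→{q0}; now {q0, q3}.
Read 'a': q0→{q5}, q3→{q0, q1}; now {q0, q1, q5}.
None of the earlier sets intersect F, but {q0, q1, q5} does.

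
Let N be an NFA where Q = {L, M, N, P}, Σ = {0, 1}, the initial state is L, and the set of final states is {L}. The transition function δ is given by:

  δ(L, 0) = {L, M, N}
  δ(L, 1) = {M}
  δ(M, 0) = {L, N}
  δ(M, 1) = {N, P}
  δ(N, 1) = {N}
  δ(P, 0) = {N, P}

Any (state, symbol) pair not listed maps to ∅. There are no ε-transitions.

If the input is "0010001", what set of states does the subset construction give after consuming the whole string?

{M, N, P}

Start in {L}.
Read '0': {L} → {L, M, N}.
Read '0': {L, M, N} → {L, M, N}.
Read '1': {L, M, N} → {M, N, P}.
Read '0': {M, N, P} → {L, N, P}.
Read '0': {L, N, P} → {L, M, N, P}.
Read '0': {L, M, N, P} → {L, M, N, P}.
Read '1': {L, M, N, P} → {M, N, P}.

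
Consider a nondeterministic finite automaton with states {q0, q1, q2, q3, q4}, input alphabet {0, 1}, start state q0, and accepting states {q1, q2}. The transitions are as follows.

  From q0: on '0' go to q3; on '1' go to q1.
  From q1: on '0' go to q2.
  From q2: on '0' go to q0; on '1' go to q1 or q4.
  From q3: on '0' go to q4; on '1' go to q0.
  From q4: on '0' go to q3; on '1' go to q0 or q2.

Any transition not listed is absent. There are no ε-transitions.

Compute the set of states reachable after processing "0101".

{q0}

Start in {q0}.
Read '0': {q0} → {q3}.
Read '1': {q3} → {q0}.
Read '0': {q0} → {q3}.
Read '1': {q3} → {q0}.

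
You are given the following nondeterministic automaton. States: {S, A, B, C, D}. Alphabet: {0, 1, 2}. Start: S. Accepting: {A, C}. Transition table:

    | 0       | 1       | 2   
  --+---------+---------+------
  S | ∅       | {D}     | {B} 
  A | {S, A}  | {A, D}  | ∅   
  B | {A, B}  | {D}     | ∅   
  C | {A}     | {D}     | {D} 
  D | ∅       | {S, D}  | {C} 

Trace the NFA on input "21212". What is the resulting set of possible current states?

Start in {S}.
Read '2': S→{B}; now {B}.
Read '1': B→{D}; now {D}.
Read '2': D→{C}; now {C}.
Read '1': C→{D}; now {D}.
Read '2': D→{C}; now {C}.

{C}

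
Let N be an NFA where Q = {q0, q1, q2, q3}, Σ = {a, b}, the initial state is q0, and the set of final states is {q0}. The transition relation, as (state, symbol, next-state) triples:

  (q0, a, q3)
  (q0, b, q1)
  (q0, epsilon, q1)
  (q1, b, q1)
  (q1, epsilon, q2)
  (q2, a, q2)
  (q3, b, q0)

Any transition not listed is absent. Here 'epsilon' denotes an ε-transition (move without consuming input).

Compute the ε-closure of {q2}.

{q2}

Begin with {q2}.
No ε-moves leave this set, so the closure equals the set itself.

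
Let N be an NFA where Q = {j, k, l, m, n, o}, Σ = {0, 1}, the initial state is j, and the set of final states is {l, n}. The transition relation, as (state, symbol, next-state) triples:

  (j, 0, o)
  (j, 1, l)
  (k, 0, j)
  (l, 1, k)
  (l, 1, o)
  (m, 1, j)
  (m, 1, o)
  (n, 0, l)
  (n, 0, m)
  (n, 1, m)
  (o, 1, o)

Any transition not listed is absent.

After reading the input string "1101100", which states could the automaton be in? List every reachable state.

{o}

Start in {j}.
Read '1': {j} → {l}.
Read '1': {l} → {k, o}.
Read '0': {k, o} → {j}.
Read '1': {j} → {l}.
Read '1': {l} → {k, o}.
Read '0': {k, o} → {j}.
Read '0': {j} → {o}.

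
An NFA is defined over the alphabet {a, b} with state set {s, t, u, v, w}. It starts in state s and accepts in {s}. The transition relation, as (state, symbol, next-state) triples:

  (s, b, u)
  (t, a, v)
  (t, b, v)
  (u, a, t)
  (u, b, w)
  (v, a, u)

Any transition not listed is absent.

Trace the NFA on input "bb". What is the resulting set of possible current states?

Start in {s}.
Read 'b': {s} → {u}.
Read 'b': {u} → {w}.

{w}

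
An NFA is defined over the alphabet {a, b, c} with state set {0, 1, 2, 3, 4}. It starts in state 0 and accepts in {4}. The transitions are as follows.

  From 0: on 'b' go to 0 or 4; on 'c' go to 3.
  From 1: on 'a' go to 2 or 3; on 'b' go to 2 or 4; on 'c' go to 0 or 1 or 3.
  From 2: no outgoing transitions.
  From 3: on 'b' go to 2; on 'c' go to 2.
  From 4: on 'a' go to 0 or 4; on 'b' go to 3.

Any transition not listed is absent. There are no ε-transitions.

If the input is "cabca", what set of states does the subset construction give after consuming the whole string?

∅

Start in {0}.
Read 'c': {0} → {3}.
Read 'a': {3} → ∅.
The set is empty and remains empty for the remaining 3 symbols.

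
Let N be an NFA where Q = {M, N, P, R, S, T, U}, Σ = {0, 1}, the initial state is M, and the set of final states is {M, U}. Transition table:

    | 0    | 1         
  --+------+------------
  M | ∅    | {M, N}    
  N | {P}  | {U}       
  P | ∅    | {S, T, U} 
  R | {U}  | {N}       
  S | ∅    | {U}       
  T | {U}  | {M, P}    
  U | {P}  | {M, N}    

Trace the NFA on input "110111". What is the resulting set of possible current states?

{M, N, S, T, U}

Start in {M}.
Read '1': {M} → {M, N}.
Read '1': {M, N} → {M, N, U}.
Read '0': {M, N, U} → {P}.
Read '1': {P} → {S, T, U}.
Read '1': {S, T, U} → {M, N, P, U}.
Read '1': {M, N, P, U} → {M, N, S, T, U}.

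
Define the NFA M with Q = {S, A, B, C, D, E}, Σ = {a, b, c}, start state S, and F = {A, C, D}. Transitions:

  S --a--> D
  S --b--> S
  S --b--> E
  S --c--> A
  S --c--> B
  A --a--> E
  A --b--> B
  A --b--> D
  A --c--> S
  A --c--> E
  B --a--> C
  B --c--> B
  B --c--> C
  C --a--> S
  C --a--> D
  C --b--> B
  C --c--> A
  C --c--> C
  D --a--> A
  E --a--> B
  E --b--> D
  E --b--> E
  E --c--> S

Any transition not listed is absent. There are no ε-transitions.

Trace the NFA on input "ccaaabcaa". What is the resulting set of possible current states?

{S, A, B, D}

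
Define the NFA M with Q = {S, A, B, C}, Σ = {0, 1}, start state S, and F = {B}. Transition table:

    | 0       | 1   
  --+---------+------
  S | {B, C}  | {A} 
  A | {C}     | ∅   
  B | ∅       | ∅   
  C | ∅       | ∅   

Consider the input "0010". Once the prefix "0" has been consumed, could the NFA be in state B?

Start in {S}.
Read '0': {S} → {B, C}.
State B is in {B, C}.

Yes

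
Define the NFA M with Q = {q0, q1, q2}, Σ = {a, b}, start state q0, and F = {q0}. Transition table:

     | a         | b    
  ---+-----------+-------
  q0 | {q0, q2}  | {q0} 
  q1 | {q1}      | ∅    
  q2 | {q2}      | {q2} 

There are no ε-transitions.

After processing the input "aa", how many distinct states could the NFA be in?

Start in {q0}.
Read 'a': q0→{q0, q2}; now {q0, q2}.
Read 'a': q0→{q0, q2}, q2→{q2}; now {q0, q2}.
That set has 2 states.

2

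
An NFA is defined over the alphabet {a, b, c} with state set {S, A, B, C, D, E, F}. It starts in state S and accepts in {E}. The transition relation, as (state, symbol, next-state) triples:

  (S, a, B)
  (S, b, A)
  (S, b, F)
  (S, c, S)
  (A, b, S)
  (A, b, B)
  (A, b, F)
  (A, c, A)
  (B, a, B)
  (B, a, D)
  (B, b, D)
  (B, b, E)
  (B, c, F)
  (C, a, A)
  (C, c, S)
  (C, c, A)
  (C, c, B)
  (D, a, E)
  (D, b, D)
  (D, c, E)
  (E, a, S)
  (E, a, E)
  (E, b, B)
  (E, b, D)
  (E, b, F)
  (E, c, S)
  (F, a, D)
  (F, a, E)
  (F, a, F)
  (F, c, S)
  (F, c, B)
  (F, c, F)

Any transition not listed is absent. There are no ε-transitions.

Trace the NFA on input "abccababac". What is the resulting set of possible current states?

{S, B, E, F}

Start in {S}.
Read 'a': S→{B}; now {B}.
Read 'b': B→{D, E}; now {D, E}.
Read 'c': D→{E}, E→{S}; now {S, E}.
Read 'c': S→{S}, E→{S}; now {S}.
Read 'a': S→{B}; now {B}.
Read 'b': B→{D, E}; now {D, E}.
Read 'a': D→{E}, E→{S, E}; now {S, E}.
Read 'b': S→{A, F}, E→{B, D, F}; now {A, B, D, F}.
Read 'a': A→∅, B→{B, D}, D→{E}, F→{D, E, F}; now {B, D, E, F}.
Read 'c': B→{F}, D→{E}, E→{S}, F→{S, B, F}; now {S, B, E, F}.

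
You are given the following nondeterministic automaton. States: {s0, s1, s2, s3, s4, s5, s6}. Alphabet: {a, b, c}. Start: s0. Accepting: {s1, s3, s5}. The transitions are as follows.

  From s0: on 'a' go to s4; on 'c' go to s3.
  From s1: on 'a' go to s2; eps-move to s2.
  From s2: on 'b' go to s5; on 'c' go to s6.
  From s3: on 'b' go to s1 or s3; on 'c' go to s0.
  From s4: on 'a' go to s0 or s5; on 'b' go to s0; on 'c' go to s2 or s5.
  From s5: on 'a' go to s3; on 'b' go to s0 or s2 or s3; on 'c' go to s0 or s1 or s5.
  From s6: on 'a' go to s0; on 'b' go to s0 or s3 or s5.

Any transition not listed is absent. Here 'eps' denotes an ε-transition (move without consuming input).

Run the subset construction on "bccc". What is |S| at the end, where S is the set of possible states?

0

Start in {s0}.
Read 'b': s0→∅; now ∅.
The set is empty and remains empty for the remaining 3 symbols.
That set has 0 states.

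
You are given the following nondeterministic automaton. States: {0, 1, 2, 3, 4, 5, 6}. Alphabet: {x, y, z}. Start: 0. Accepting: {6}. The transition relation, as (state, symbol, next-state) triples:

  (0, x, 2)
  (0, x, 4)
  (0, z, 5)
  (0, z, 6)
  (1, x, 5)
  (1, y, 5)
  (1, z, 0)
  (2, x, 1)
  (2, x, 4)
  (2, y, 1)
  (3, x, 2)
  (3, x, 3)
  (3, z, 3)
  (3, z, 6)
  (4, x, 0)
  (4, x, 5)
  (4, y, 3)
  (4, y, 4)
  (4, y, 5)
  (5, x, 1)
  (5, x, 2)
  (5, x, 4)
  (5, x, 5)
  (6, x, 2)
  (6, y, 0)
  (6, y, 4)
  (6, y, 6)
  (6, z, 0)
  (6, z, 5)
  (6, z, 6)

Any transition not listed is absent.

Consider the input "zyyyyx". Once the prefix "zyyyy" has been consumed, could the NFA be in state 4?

Start in {0}.
Read 'z': 0→{5, 6}; now {5, 6}.
Read 'y': 5→∅, 6→{0, 4, 6}; now {0, 4, 6}.
Read 'y': 0→∅, 4→{3, 4, 5}, 6→{0, 4, 6}; now {0, 3, 4, 5, 6}.
Read 'y': 0→∅, 3→∅, 4→{3, 4, 5}, 5→∅, 6→{0, 4, 6}; now {0, 3, 4, 5, 6}.
Read 'y': 0→∅, 3→∅, 4→{3, 4, 5}, 5→∅, 6→{0, 4, 6}; now {0, 3, 4, 5, 6}.
State 4 is in {0, 3, 4, 5, 6}.

Yes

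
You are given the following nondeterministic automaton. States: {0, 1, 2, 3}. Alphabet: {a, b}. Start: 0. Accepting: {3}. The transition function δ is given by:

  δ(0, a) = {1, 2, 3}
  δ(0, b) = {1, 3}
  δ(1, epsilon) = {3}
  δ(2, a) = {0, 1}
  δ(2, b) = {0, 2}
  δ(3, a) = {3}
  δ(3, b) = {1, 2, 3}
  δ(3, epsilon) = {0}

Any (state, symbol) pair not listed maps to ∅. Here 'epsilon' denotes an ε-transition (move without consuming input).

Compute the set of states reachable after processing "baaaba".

Start in {0}.
Read 'b': 0→{1, 3}; union {1, 3}; ε-closure = {0, 1, 3}.
Read 'a': 0→{1, 2, 3}, 1→∅, 3→{3}; union {1, 2, 3}; ε-closure = {0, 1, 2, 3}.
Read 'a': 0→{1, 2, 3}, 1→∅, 2→{0, 1}, 3→{3}; now {0, 1, 2, 3}.
Read 'a': 0→{1, 2, 3}, 1→∅, 2→{0, 1}, 3→{3}; now {0, 1, 2, 3}.
Read 'b': 0→{1, 3}, 1→∅, 2→{0, 2}, 3→{1, 2, 3}; now {0, 1, 2, 3}.
Read 'a': 0→{1, 2, 3}, 1→∅, 2→{0, 1}, 3→{3}; now {0, 1, 2, 3}.

{0, 1, 2, 3}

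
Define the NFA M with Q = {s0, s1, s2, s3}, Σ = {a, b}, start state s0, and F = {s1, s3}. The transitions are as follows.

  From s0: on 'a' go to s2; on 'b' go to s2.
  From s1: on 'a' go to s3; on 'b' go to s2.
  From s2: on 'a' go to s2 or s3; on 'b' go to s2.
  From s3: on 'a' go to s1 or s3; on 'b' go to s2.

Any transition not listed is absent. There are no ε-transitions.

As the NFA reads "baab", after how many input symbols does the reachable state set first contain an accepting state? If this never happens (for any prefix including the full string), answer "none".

2

Start in {s0}.
Read 'b': {s0} → {s2}.
Read 'a': {s2} → {s2, s3}.
None of the earlier sets intersect F, but {s2, s3} does.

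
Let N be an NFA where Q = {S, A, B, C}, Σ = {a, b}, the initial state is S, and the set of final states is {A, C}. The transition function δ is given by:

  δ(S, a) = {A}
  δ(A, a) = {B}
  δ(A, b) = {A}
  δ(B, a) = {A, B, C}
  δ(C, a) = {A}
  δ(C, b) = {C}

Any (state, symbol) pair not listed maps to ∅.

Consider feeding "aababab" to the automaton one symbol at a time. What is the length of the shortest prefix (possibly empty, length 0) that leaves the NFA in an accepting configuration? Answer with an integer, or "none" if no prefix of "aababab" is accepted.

1

Start in {S}.
Read 'a': S→{A}; now {A}.
None of the earlier sets intersect F, but {A} does.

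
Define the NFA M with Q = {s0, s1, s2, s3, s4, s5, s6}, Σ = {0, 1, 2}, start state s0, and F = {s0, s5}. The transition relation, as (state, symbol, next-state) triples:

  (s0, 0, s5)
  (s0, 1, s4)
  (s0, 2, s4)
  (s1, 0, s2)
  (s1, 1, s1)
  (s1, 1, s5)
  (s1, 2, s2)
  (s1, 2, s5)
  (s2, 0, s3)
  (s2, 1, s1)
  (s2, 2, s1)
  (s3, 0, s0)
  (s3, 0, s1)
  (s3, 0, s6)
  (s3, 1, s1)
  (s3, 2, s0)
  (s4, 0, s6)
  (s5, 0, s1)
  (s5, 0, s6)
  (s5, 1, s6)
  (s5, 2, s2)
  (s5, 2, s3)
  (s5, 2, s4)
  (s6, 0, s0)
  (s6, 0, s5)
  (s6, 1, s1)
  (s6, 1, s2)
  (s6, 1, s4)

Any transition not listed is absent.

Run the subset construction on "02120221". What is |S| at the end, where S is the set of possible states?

2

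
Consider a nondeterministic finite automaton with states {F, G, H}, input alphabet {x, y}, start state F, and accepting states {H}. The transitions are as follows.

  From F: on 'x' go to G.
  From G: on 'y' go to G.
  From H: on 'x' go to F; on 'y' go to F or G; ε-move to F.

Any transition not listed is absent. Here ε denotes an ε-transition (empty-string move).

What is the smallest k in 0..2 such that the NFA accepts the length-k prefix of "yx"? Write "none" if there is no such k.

none

Start in {F}.
Read 'y': F→∅; now ∅.
The set is empty and remains empty for the remaining 1 symbol.
No reachable set along the way intersects F.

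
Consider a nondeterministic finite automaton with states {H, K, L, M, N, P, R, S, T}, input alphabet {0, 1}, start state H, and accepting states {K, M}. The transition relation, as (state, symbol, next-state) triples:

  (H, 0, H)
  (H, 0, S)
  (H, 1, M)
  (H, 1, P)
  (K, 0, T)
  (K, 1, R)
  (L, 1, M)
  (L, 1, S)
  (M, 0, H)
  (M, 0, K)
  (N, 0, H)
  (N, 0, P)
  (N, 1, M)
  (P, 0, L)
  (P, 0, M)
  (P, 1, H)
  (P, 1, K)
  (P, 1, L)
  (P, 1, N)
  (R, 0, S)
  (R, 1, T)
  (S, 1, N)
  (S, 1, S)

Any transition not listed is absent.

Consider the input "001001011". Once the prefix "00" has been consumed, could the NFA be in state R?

Start in {H}.
Read '0': {H} → {H, S}.
Read '0': {H, S} → {H, S}.
State R is not in {H, S}.

No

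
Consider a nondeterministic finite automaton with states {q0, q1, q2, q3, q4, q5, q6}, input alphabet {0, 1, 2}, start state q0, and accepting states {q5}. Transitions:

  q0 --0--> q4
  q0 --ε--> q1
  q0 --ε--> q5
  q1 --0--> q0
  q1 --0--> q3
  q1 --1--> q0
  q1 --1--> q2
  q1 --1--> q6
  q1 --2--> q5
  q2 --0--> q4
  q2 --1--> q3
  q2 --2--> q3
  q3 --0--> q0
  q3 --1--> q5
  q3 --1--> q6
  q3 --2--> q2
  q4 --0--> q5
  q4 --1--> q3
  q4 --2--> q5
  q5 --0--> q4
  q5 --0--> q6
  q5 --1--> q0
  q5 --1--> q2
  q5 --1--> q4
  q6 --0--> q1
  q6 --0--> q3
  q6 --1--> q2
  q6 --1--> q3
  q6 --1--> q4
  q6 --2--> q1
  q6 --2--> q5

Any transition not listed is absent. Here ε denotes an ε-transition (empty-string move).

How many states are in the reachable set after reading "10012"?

4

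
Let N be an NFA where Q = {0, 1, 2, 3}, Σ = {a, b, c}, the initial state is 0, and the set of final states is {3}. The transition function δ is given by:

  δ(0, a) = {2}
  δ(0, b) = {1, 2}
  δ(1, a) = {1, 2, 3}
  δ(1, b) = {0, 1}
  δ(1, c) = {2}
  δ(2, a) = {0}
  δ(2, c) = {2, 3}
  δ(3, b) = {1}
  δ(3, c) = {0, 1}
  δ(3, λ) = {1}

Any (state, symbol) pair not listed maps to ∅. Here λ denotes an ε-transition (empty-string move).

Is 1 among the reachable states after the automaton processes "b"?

Yes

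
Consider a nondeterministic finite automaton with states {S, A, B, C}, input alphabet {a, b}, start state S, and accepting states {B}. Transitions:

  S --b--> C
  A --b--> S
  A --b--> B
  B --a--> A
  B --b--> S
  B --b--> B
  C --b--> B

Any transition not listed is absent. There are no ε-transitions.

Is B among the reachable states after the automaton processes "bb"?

Yes

Start in {S}.
Read 'b': S→{C}; now {C}.
Read 'b': C→{B}; now {B}.
State B is in {B}.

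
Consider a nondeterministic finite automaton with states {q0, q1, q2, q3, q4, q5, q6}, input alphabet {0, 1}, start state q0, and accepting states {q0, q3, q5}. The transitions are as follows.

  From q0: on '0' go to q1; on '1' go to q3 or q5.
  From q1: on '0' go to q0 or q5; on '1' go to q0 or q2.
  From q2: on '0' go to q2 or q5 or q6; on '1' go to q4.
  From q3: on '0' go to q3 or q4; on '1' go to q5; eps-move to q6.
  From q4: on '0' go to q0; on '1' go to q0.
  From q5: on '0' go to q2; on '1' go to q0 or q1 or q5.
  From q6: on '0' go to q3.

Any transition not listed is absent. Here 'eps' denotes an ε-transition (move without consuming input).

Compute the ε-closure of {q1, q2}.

{q1, q2}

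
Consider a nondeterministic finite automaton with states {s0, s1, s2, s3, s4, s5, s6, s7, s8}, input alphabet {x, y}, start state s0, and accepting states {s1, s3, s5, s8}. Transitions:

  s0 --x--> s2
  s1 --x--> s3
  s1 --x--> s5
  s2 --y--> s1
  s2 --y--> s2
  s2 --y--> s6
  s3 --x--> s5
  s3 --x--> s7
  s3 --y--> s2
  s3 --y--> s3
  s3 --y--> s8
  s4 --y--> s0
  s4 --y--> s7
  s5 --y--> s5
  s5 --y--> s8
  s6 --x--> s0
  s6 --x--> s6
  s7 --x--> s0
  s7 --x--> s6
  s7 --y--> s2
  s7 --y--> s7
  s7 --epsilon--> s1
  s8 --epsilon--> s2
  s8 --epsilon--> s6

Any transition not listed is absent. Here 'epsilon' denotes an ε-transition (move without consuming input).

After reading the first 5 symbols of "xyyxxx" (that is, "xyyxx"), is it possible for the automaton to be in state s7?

Start in {s0}.
Read 'x': {s0} → {s2}.
Read 'y': {s2} → {s1, s2, s6}.
Read 'y': {s1, s2, s6} → {s1, s2, s6}.
Read 'x': {s1, s2, s6} → {s0, s3, s5, s6}.
Read 'x': {s0, s3, s5, s6} → {s0, s1, s2, s5, s6, s7}.
State s7 is in {s0, s1, s2, s5, s6, s7}.

Yes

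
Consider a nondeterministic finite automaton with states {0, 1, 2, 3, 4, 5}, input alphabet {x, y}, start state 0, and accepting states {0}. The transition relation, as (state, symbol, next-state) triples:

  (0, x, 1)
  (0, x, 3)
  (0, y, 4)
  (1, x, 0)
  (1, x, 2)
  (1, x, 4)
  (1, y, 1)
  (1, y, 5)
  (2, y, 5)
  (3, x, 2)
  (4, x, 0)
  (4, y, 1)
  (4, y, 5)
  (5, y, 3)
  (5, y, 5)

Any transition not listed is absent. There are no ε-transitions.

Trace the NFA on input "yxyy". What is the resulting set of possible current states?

{1, 5}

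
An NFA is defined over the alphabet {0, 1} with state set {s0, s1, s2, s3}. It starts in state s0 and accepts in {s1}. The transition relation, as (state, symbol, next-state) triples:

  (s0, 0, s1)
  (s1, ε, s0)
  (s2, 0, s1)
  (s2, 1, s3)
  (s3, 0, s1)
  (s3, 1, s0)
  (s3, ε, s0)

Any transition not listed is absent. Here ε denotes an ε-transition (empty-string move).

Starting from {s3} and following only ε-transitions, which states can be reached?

{s0, s3}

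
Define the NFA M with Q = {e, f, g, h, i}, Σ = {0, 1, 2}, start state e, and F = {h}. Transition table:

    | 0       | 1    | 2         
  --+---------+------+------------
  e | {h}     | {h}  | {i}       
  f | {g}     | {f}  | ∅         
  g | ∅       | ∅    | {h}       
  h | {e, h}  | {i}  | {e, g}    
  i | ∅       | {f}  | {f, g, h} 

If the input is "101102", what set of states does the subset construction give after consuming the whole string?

{h}

Start in {e}.
Read '1': e→{h}; now {h}.
Read '0': h→{e, h}; now {e, h}.
Read '1': e→{h}, h→{i}; now {h, i}.
Read '1': h→{i}, i→{f}; now {f, i}.
Read '0': f→{g}, i→∅; now {g}.
Read '2': g→{h}; now {h}.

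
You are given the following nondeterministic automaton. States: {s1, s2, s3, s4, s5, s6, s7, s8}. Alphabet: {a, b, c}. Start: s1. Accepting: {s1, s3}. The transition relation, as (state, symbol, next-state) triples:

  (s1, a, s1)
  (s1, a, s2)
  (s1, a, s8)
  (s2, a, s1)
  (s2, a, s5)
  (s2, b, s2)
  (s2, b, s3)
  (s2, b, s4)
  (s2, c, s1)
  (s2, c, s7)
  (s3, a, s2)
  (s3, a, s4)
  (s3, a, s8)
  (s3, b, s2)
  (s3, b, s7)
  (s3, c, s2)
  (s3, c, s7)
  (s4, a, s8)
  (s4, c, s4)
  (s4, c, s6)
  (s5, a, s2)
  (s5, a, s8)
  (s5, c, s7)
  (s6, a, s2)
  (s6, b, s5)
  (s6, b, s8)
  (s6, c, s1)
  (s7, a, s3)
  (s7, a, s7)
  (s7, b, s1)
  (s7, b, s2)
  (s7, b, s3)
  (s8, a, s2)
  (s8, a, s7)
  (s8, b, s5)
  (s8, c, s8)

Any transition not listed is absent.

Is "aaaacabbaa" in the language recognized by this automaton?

Yes

Start in {s1}.
Read 'a': {s1} → {s1, s2, s8}.
Read 'a': {s1, s2, s8} → {s1, s2, s5, s7, s8}.
Read 'a': {s1, s2, s5, s7, s8} → {s1, s2, s3, s5, s7, s8}.
Read 'a': {s1, s2, s3, s5, s7, s8} → {s1, s2, s3, s4, s5, s7, s8}.
Read 'c': {s1, s2, s3, s4, s5, s7, s8} → {s1, s2, s4, s6, s7, s8}.
Read 'a': {s1, s2, s4, s6, s7, s8} → {s1, s2, s3, s5, s7, s8}.
Read 'b': {s1, s2, s3, s5, s7, s8} → {s1, s2, s3, s4, s5, s7}.
Read 'b': {s1, s2, s3, s4, s5, s7} → {s1, s2, s3, s4, s7}.
Read 'a': {s1, s2, s3, s4, s7} → {s1, s2, s3, s4, s5, s7, s8}.
Read 'a': {s1, s2, s3, s4, s5, s7, s8} → {s1, s2, s3, s4, s5, s7, s8}.
The final set {s1, s2, s3, s4, s5, s7, s8} contains the accepting states s1, s3.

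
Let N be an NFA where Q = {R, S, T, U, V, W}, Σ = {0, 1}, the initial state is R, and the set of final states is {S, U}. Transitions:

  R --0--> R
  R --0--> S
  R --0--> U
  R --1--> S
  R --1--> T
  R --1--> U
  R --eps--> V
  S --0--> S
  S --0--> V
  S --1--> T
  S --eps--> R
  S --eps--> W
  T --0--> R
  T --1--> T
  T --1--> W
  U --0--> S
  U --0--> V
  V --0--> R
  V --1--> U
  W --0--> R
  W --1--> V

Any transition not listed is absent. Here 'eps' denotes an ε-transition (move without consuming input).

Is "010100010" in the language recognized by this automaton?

Yes

Start: ε-closure({R}) = {R, V}.
Read '0': R→{R, S, U}, V→{R}; union {R, S, U}; ε-closure = {R, S, U, V, W}.
Read '1': R→{S, T, U}, S→{T}, U→∅, V→{U}, W→{V}; union {S, T, U, V}; ε-closure = {R, S, T, U, V, W}.
Read '0': R→{R, S, U}, S→{S, V}, T→{R}, U→{S, V}, V→{R}, W→{R}; union {R, S, U, V}; ε-closure = {R, S, U, V, W}.
Read '1': R→{S, T, U}, S→{T}, U→∅, V→{U}, W→{V}; union {S, T, U, V}; ε-closure = {R, S, T, U, V, W}.
Read '0': R→{R, S, U}, S→{S, V}, T→{R}, U→{S, V}, V→{R}, W→{R}; union {R, S, U, V}; ε-closure = {R, S, U, V, W}.
Read '0': R→{R, S, U}, S→{S, V}, U→{S, V}, V→{R}, W→{R}; union {R, S, U, V}; ε-closure = {R, S, U, V, W}.
Read '0': R→{R, S, U}, S→{S, V}, U→{S, V}, V→{R}, W→{R}; union {R, S, U, V}; ε-closure = {R, S, U, V, W}.
Read '1': R→{S, T, U}, S→{T}, U→∅, V→{U}, W→{V}; union {S, T, U, V}; ε-closure = {R, S, T, U, V, W}.
Read '0': R→{R, S, U}, S→{S, V}, T→{R}, U→{S, V}, V→{R}, W→{R}; union {R, S, U, V}; ε-closure = {R, S, U, V, W}.
The final set {R, S, U, V, W} contains the accepting states S, U.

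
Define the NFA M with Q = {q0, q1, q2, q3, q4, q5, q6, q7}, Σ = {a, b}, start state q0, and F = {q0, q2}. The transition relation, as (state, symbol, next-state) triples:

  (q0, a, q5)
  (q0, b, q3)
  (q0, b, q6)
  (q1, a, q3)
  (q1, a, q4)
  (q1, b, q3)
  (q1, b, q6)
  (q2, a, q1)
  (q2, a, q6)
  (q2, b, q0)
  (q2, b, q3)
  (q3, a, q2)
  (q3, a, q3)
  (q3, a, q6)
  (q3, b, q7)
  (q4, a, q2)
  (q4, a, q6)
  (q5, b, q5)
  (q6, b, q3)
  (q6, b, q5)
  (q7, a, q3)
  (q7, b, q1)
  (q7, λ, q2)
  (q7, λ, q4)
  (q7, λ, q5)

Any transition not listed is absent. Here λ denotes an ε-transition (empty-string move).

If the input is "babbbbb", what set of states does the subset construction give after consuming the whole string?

{q0, q1, q2, q3, q4, q5, q6, q7}

Start in {q0}.
Read 'b': q0→{q3, q6}; now {q3, q6}.
Read 'a': q3→{q2, q3, q6}, q6→∅; now {q2, q3, q6}.
Read 'b': q2→{q0, q3}, q3→{q7}, q6→{q3, q5}; union {q0, q3, q5, q7}; ε-closure = {q0, q2, q3, q4, q5, q7}.
Read 'b': q0→{q3, q6}, q2→{q0, q3}, q3→{q7}, q4→∅, q5→{q5}, q7→{q1}; union {q0, q1, q3, q5, q6, q7}; ε-closure = {q0, q1, q2, q3, q4, q5, q6, q7}.
Read 'b': q0→{q3, q6}, q1→{q3, q6}, q2→{q0, q3}, q3→{q7}, q4→∅, q5→{q5}, q6→{q3, q5}, q7→{q1}; union {q0, q1, q3, q5, q6, q7}; ε-closure = {q0, q1, q2, q3, q4, q5, q6, q7}.
Read 'b': q0→{q3, q6}, q1→{q3, q6}, q2→{q0, q3}, q3→{q7}, q4→∅, q5→{q5}, q6→{q3, q5}, q7→{q1}; union {q0, q1, q3, q5, q6, q7}; ε-closure = {q0, q1, q2, q3, q4, q5, q6, q7}.
Read 'b': q0→{q3, q6}, q1→{q3, q6}, q2→{q0, q3}, q3→{q7}, q4→∅, q5→{q5}, q6→{q3, q5}, q7→{q1}; union {q0, q1, q3, q5, q6, q7}; ε-closure = {q0, q1, q2, q3, q4, q5, q6, q7}.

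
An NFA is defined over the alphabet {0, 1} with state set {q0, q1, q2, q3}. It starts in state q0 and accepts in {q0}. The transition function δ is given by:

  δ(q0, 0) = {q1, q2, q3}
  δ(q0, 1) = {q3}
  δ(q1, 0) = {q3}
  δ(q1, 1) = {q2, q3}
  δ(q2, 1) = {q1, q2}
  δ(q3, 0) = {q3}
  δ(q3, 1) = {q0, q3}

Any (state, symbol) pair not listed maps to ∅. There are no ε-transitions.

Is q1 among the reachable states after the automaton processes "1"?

No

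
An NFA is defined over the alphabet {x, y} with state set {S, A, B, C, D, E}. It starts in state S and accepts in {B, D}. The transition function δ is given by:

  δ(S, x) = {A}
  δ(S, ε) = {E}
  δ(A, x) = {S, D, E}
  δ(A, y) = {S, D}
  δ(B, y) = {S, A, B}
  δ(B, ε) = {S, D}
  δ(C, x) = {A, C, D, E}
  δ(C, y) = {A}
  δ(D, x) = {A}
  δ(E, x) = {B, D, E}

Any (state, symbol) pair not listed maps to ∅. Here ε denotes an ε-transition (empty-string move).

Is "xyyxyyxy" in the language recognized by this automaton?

Yes

Start: ε-closure({S}) = {S, E}.
Read 'x': {S, E} → {S, A, B, D, E}.
Read 'y': {S, A, B, D, E} → {S, A, B, D, E}.
Read 'y': {S, A, B, D, E} → {S, A, B, D, E}.
Read 'x': {S, A, B, D, E} → {S, A, B, D, E}.
Read 'y': {S, A, B, D, E} → {S, A, B, D, E}.
Read 'y': {S, A, B, D, E} → {S, A, B, D, E}.
Read 'x': {S, A, B, D, E} → {S, A, B, D, E}.
Read 'y': {S, A, B, D, E} → {S, A, B, D, E}.
The final set {S, A, B, D, E} contains the accepting states B, D.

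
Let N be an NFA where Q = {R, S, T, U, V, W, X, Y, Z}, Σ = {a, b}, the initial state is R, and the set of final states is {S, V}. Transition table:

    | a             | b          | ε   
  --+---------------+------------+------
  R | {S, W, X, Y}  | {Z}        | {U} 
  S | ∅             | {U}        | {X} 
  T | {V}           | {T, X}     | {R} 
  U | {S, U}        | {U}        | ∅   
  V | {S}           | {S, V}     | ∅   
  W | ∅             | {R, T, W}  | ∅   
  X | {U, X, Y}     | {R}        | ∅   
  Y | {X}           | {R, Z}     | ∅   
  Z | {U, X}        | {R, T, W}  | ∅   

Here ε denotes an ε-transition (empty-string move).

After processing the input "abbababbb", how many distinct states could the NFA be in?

8

Start: ε-closure({R}) = {R, U}.
Read 'a': R→{S, W, X, Y}, U→{S, U}; now {S, U, W, X, Y}.
Read 'b': S→{U}, U→{U}, W→{R, T, W}, X→{R}, Y→{R, Z}; now {R, T, U, W, Z}.
Read 'b': R→{Z}, T→{T, X}, U→{U}, W→{R, T, W}, Z→{R, T, W}; now {R, T, U, W, X, Z}.
Read 'a': R→{S, W, X, Y}, T→{V}, U→{S, U}, W→∅, X→{U, X, Y}, Z→{U, X}; now {S, U, V, W, X, Y}.
Read 'b': S→{U}, U→{U}, V→{S, V}, W→{R, T, W}, X→{R}, Y→{R, Z}; union {R, S, T, U, V, W, Z}; ε-closure = {R, S, T, U, V, W, X, Z}.
Read 'a': R→{S, W, X, Y}, S→∅, T→{V}, U→{S, U}, V→{S}, W→∅, X→{U, X, Y}, Z→{U, X}; now {S, U, V, W, X, Y}.
Read 'b': S→{U}, U→{U}, V→{S, V}, W→{R, T, W}, X→{R}, Y→{R, Z}; union {R, S, T, U, V, W, Z}; ε-closure = {R, S, T, U, V, W, X, Z}.
Read 'b': R→{Z}, S→{U}, T→{T, X}, U→{U}, V→{S, V}, W→{R, T, W}, X→{R}, Z→{R, T, W}; now {R, S, T, U, V, W, X, Z}.
Read 'b': R→{Z}, S→{U}, T→{T, X}, U→{U}, V→{S, V}, W→{R, T, W}, X→{R}, Z→{R, T, W}; now {R, S, T, U, V, W, X, Z}.
That set has 8 states.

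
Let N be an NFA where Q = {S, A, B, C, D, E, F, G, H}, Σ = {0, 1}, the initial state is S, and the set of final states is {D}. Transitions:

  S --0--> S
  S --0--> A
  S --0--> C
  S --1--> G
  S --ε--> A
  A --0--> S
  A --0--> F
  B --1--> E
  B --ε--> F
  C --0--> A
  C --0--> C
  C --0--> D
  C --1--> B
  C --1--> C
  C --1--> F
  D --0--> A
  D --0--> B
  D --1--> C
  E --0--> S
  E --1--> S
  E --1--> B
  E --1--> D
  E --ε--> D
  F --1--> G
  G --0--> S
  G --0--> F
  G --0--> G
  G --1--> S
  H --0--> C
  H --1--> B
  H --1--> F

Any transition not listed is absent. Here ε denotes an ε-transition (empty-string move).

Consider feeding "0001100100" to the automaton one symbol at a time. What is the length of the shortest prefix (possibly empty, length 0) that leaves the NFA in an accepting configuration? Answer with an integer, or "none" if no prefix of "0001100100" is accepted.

Start: ε-closure({S}) = {S, A}.
Read '0': {S, A} → {S, A, C, F}.
Read '0': {S, A, C, F} → {S, A, C, D, F}.
None of the earlier sets intersect F, but {S, A, C, D, F} does.

2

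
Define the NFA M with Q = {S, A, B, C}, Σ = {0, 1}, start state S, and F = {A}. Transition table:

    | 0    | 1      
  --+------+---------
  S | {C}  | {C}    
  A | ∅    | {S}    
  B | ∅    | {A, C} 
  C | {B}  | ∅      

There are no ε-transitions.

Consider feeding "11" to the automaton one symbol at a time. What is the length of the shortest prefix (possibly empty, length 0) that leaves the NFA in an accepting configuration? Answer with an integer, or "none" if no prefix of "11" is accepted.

none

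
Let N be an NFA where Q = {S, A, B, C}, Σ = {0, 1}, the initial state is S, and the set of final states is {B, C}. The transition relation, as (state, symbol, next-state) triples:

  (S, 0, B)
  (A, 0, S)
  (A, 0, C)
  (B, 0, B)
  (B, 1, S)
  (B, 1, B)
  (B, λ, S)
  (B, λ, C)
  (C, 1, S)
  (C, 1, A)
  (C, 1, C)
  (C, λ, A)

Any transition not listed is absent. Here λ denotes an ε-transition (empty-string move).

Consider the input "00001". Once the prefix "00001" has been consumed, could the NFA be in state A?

Start in {S}.
Read '0': S→{B}; union {B}; ε-closure = {S, A, B, C}.
Read '0': S→{B}, A→{S, C}, B→{B}, C→∅; union {S, B, C}; ε-closure = {S, A, B, C}.
Read '0': S→{B}, A→{S, C}, B→{B}, C→∅; union {S, B, C}; ε-closure = {S, A, B, C}.
Read '0': S→{B}, A→{S, C}, B→{B}, C→∅; union {S, B, C}; ε-closure = {S, A, B, C}.
Read '1': S→∅, A→∅, B→{S, B}, C→{S, A, C}; now {S, A, B, C}.
State A is in {S, A, B, C}.

Yes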